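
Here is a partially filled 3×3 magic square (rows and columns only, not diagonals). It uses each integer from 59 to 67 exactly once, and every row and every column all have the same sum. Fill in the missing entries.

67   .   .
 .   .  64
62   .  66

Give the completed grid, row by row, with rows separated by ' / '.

The entries are 59 through 67, which sum to 567, so each line sums to 567/3 = 189.
Row 3 needs 189; the known cells sum to 128, so (3,2) = 61.
Column 1: 67 + 62 + ? = 189, so (2,1) = 60.
The remaining cell in column 3 is (1,3) = 189 − 130 = 59.
Row 1 must total 189; the given cells sum to 126, so (1,2) = 63.
Using row 2: 60 + 64 + ? → (2,2) = 189 − 124 = 65.

67 63 59 / 60 65 64 / 62 61 66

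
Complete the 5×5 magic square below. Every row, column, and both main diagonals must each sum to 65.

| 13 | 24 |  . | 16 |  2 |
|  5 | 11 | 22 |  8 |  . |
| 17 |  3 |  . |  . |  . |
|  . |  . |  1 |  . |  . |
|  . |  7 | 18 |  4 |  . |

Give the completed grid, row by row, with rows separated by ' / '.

Using row 1: 13 + 24 + 16 + 2 + ? → (1,3) = 65 − 55 = 10.
The remaining cell in row 2 is (2,5) = 65 − 46 = 19.
The remaining cell in column 2 is (4,2) = 65 − 45 = 20.
Column 3: 10 + 22 + 1 + 18 + ? = 65, so (3,3) = 14.
Using anti-diagonal: 2 + 8 + 14 + 20 + ? → (5,1) = 65 − 44 = 21.
The remaining cell in row 5 is (5,5) = 65 − 50 = 15.
From column 1, 65 − (13 + 5 + 17 + 21) gives (4,1) = 9.
Using main diagonal: 13 + 11 + 14 + 15 + ? → (4,4) = 65 − 53 = 12.
From row 4, 65 − (9 + 20 + 1 + 12) gives (4,5) = 23.
Column 4: 16 + 8 + 12 + 4 + ? = 65, so (3,4) = 25.
The remaining cell in column 5 is (3,5) = 65 − 59 = 6.

13 24 10 16 2 / 5 11 22 8 19 / 17 3 14 25 6 / 9 20 1 12 23 / 21 7 18 4 15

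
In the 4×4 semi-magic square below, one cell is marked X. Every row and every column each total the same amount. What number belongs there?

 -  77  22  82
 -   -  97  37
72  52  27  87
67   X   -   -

Row 3 is complete and sums to 238; that is the magic constant.
From row 1, 238 − (77 + 22 + 82) gives (1,1) = 57.
Column 1 must total 238; the given cells sum to 196, so (2,1) = 42.
From column 3, 238 − (22 + 97 + 27) gives (4,3) = 92.
Column 4: 82 + 37 + 87 + ? = 238, so (4,4) = 32.
Row 2 must total 238; the given cells sum to 176, so (2,2) = 62.
Row 4 needs 238; the known cells sum to 191, so (4,2) = 47.

47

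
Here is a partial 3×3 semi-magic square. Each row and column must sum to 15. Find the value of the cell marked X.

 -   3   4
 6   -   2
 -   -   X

9

Row 1 must total 15; the given cells sum to 7, so (1,1) = 8.
Row 2: 6 + 2 + ? = 15, so (2,2) = 7.
From column 1, 15 − (8 + 6) gives (3,1) = 1.
The remaining cell in column 2 is (3,2) = 15 − 10 = 5.
From column 3, 15 − (4 + 2) gives (3,3) = 9.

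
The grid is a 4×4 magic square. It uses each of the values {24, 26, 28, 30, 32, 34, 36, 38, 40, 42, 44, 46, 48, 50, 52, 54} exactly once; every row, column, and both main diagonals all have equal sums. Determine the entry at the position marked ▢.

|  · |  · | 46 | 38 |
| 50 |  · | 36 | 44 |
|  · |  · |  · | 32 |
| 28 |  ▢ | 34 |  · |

52

The 16 entries sum to 624, so each line sums to 624/4 = 156.
The remaining cell in row 2 is (2,2) = 156 − 130 = 26.
Column 3 must total 156; the given cells sum to 116, so (3,3) = 40.
Column 4 must total 156; the given cells sum to 114, so (4,4) = 42.
Main diagonal needs 156; the known cells sum to 108, so (1,1) = 48.
From anti-diagonal, 156 − (38 + 36 + 28) gives (3,2) = 54.
The remaining cell in row 1 is (1,2) = 156 − 132 = 24.
From row 3, 156 − (54 + 40 + 32) gives (3,1) = 30.
Row 4 must total 156; the given cells sum to 104, so (4,2) = 52.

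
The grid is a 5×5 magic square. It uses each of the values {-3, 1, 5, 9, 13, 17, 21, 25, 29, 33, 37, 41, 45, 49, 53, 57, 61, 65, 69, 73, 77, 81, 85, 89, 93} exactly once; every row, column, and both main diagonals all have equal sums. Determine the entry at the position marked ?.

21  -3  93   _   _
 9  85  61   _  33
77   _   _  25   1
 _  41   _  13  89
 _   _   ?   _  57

The 25 entries sum to 1125, so each line sums to 1125/5 = 225.
Row 2: 9 + 85 + 61 + 33 + ? = 225, so (2,4) = 37.
Using column 5: 33 + 1 + 89 + 57 + ? → (1,5) = 225 − 180 = 45.
The remaining cell in main diagonal is (3,3) = 225 − 176 = 49.
The remaining cell in anti-diagonal is (5,1) = 225 − 172 = 53.
Row 1 must total 225; the given cells sum to 156, so (1,4) = 69.
Using row 3: 77 + 49 + 25 + 1 + ? → (3,2) = 225 − 152 = 73.
Column 1 needs 225; the known cells sum to 160, so (4,1) = 65.
Column 2 needs 225; the known cells sum to 196, so (5,2) = 29.
Using column 4: 69 + 37 + 25 + 13 + ? → (5,4) = 225 − 144 = 81.
Row 4: 65 + 41 + 13 + 89 + ? = 225, so (4,3) = 17.
Row 5: 53 + 29 + 81 + 57 + ? = 225, so (5,3) = 5.

5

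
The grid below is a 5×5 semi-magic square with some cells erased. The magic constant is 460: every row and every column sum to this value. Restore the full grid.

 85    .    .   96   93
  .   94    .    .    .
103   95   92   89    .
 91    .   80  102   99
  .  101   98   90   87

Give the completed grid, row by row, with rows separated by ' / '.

Row 3 must total 460; the given cells sum to 379, so (3,5) = 81.
Row 4 must total 460; the given cells sum to 372, so (4,2) = 88.
Row 5 needs 460; the known cells sum to 376, so (5,1) = 84.
From column 1, 460 − (85 + 103 + 91 + 84) gives (2,1) = 97.
Using column 2: 94 + 95 + 88 + 101 + ? → (1,2) = 460 − 378 = 82.
Using column 4: 96 + 89 + 102 + 90 + ? → (2,4) = 460 − 377 = 83.
Column 5: 93 + 81 + 99 + 87 + ? = 460, so (2,5) = 100.
Using row 1: 85 + 82 + 96 + 93 + ? → (1,3) = 460 − 356 = 104.
Using row 2: 97 + 94 + 83 + 100 + ? → (2,3) = 460 − 374 = 86.

85 82 104 96 93 / 97 94 86 83 100 / 103 95 92 89 81 / 91 88 80 102 99 / 84 101 98 90 87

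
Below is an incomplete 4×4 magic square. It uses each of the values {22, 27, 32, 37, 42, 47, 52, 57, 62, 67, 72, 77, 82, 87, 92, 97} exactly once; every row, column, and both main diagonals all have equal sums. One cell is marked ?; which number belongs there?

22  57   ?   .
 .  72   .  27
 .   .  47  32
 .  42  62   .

The 16 entries sum to 952, so each line sums to 952/4 = 238.
The remaining cell in column 2 is (3,2) = 238 − 171 = 67.
From main diagonal, 238 − (22 + 72 + 47) gives (4,4) = 97.
Row 3 must total 238; the given cells sum to 146, so (3,1) = 92.
Row 4: 42 + 62 + 97 + ? = 238, so (4,1) = 37.
The remaining cell in column 1 is (2,1) = 238 − 151 = 87.
The remaining cell in column 4 is (1,4) = 238 − 156 = 82.
Anti-diagonal: 82 + 67 + 37 + ? = 238, so (2,3) = 52.
Row 1 needs 238; the known cells sum to 161, so (1,3) = 77.

77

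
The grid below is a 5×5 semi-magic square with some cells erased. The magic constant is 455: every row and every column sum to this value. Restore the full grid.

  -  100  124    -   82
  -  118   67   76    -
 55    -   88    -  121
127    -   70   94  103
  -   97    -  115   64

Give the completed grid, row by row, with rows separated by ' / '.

Row 4 needs 455; the known cells sum to 394, so (4,2) = 61.
Column 2 must total 455; the given cells sum to 376, so (3,2) = 79.
Column 3: 124 + 67 + 88 + 70 + ? = 455, so (5,3) = 106.
Column 5 needs 455; the known cells sum to 370, so (2,5) = 85.
Row 2: 118 + 67 + 76 + 85 + ? = 455, so (2,1) = 109.
From row 3, 455 − (55 + 79 + 88 + 121) gives (3,4) = 112.
Using row 5: 97 + 106 + 115 + 64 + ? → (5,1) = 455 − 382 = 73.
Column 1 needs 455; the known cells sum to 364, so (1,1) = 91.
From column 4, 455 − (76 + 112 + 94 + 115) gives (1,4) = 58.

91 100 124 58 82 / 109 118 67 76 85 / 55 79 88 112 121 / 127 61 70 94 103 / 73 97 106 115 64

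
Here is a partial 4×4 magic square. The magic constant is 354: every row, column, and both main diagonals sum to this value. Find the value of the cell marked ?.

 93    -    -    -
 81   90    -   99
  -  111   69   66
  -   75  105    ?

102

From row 2, 354 − (81 + 90 + 99) gives (2,3) = 84.
Row 3 needs 354; the known cells sum to 246, so (3,1) = 108.
Using column 1: 93 + 81 + 108 + ? → (4,1) = 354 − 282 = 72.
Column 2: 90 + 111 + 75 + ? = 354, so (1,2) = 78.
Column 3 needs 354; the known cells sum to 258, so (1,3) = 96.
Main diagonal must total 354; the given cells sum to 252, so (4,4) = 102.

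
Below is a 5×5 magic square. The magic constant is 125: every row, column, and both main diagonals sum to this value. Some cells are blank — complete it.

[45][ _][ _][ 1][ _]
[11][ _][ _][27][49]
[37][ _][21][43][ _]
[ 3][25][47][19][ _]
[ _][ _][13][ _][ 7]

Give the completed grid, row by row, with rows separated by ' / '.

45 17 39 1 23 / 11 33 5 27 49 / 37 9 21 43 15 / 3 25 47 19 31 / 29 41 13 35 7

The remaining cell in row 4 is (4,5) = 125 − 94 = 31.
Using column 1: 45 + 11 + 37 + 3 + ? → (5,1) = 125 − 96 = 29.
The remaining cell in column 4 is (5,4) = 125 − 90 = 35.
From main diagonal, 125 − (45 + 21 + 19 + 7) gives (2,2) = 33.
Using anti-diagonal: 27 + 21 + 25 + 29 + ? → (1,5) = 125 − 102 = 23.
The remaining cell in row 2 is (2,3) = 125 − 120 = 5.
From row 5, 125 − (29 + 13 + 35 + 7) gives (5,2) = 41.
From column 3, 125 − (5 + 21 + 47 + 13) gives (1,3) = 39.
Using column 5: 23 + 49 + 31 + 7 + ? → (3,5) = 125 − 110 = 15.
The remaining cell in row 1 is (1,2) = 125 − 108 = 17.
Row 3 needs 125; the known cells sum to 116, so (3,2) = 9.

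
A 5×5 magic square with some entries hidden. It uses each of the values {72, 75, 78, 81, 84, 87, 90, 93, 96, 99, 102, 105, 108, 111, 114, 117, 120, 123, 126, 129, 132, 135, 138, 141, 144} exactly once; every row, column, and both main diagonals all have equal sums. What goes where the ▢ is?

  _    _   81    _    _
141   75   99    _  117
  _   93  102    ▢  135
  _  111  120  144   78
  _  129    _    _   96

126

The 25 entries sum to 2700, so each line sums to 2700/5 = 540.
Row 2 must total 540; the given cells sum to 432, so (2,4) = 108.
The remaining cell in row 4 is (4,1) = 540 − 453 = 87.
From column 2, 540 − (75 + 93 + 111 + 129) gives (1,2) = 132.
Column 3: 81 + 99 + 102 + 120 + ? = 540, so (5,3) = 138.
From column 5, 540 − (117 + 135 + 78 + 96) gives (1,5) = 114.
The remaining cell in main diagonal is (1,1) = 540 − 417 = 123.
Anti-diagonal needs 540; the known cells sum to 435, so (5,1) = 105.
Row 1 must total 540; the given cells sum to 450, so (1,4) = 90.
Row 5 needs 540; the known cells sum to 468, so (5,4) = 72.
From column 1, 540 − (123 + 141 + 87 + 105) gives (3,1) = 84.
Column 4 must total 540; the given cells sum to 414, so (3,4) = 126.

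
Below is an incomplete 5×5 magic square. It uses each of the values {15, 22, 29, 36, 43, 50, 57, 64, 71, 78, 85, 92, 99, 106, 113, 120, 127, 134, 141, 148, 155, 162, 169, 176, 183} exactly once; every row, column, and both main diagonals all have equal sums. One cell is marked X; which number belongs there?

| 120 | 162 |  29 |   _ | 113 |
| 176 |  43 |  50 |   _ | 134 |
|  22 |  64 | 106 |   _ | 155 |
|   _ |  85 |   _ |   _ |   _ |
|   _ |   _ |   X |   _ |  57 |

183

The 25 entries sum to 2475, so each line sums to 2475/5 = 495.
The remaining cell in row 1 is (1,4) = 495 − 424 = 71.
Row 2 must total 495; the given cells sum to 403, so (2,4) = 92.
Row 3: 22 + 64 + 106 + 155 + ? = 495, so (3,4) = 148.
From column 2, 495 − (162 + 43 + 64 + 85) gives (5,2) = 141.
Column 5: 113 + 134 + 155 + 57 + ? = 495, so (4,5) = 36.
Using main diagonal: 120 + 43 + 106 + 57 + ? → (4,4) = 495 − 326 = 169.
Using anti-diagonal: 113 + 92 + 106 + 85 + ? → (5,1) = 495 − 396 = 99.
The remaining cell in column 1 is (4,1) = 495 − 417 = 78.
Using column 4: 71 + 92 + 148 + 169 + ? → (5,4) = 495 − 480 = 15.
From row 4, 495 − (78 + 85 + 169 + 36) gives (4,3) = 127.
From row 5, 495 − (99 + 141 + 15 + 57) gives (5,3) = 183.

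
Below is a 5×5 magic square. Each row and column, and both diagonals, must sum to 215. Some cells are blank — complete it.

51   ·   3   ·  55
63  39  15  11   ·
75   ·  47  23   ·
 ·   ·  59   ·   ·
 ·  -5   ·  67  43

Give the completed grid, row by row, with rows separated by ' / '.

51 27 3 79 55 / 63 39 15 11 87 / 75 71 47 23 -1 / 7 83 59 35 31 / 19 -5 91 67 43

Using row 2: 63 + 39 + 15 + 11 + ? → (2,5) = 215 − 128 = 87.
From column 3, 215 − (3 + 15 + 47 + 59) gives (5,3) = 91.
Main diagonal: 51 + 39 + 47 + 43 + ? = 215, so (4,4) = 35.
The remaining cell in row 5 is (5,1) = 215 − 196 = 19.
The remaining cell in column 1 is (4,1) = 215 − 208 = 7.
The remaining cell in column 4 is (1,4) = 215 − 136 = 79.
Anti-diagonal needs 215; the known cells sum to 132, so (4,2) = 83.
Row 1: 51 + 3 + 79 + 55 + ? = 215, so (1,2) = 27.
Using row 4: 7 + 83 + 59 + 35 + ? → (4,5) = 215 − 184 = 31.
The remaining cell in column 2 is (3,2) = 215 − 144 = 71.
Using column 5: 55 + 87 + 31 + 43 + ? → (3,5) = 215 − 216 = -1.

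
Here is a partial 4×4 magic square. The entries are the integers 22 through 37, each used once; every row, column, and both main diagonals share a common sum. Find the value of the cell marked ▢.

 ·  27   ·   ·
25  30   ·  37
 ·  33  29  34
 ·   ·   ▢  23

32

The entries are 22 through 37, which sum to 472, so each line sums to 472/4 = 118.
The remaining cell in row 2 is (2,3) = 118 − 92 = 26.
From row 3, 118 − (33 + 29 + 34) gives (3,1) = 22.
Column 2 needs 118; the known cells sum to 90, so (4,2) = 28.
Column 4 must total 118; the given cells sum to 94, so (1,4) = 24.
Main diagonal needs 118; the known cells sum to 82, so (1,1) = 36.
The remaining cell in anti-diagonal is (4,1) = 118 − 83 = 35.
Using row 1: 36 + 27 + 24 + ? → (1,3) = 118 − 87 = 31.
Row 4 needs 118; the known cells sum to 86, so (4,3) = 32.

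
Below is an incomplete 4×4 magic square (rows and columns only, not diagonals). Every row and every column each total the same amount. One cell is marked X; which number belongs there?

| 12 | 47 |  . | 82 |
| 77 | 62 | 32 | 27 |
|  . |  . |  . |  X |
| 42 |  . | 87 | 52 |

37

Row 2 is complete and sums to 198; that is the magic constant.
Using row 1: 12 + 47 + 82 + ? → (1,3) = 198 − 141 = 57.
Using row 4: 42 + 87 + 52 + ? → (4,2) = 198 − 181 = 17.
Using column 1: 12 + 77 + 42 + ? → (3,1) = 198 − 131 = 67.
Column 2 needs 198; the known cells sum to 126, so (3,2) = 72.
Column 3: 57 + 32 + 87 + ? = 198, so (3,3) = 22.
Column 4 must total 198; the given cells sum to 161, so (3,4) = 37.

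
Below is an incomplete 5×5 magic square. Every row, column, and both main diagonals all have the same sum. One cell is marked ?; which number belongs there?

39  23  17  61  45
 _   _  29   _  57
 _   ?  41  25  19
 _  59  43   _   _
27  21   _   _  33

Row 1 is complete and sums to 185; that is the magic constant.
Column 3: 17 + 29 + 41 + 43 + ? = 185, so (5,3) = 55.
Column 5 must total 185; the given cells sum to 154, so (4,5) = 31.
From anti-diagonal, 185 − (45 + 41 + 59 + 27) gives (2,4) = 13.
Row 5 must total 185; the given cells sum to 136, so (5,4) = 49.
Column 4 must total 185; the given cells sum to 148, so (4,4) = 37.
Main diagonal needs 185; the known cells sum to 150, so (2,2) = 35.
From row 2, 185 − (35 + 29 + 13 + 57) gives (2,1) = 51.
Row 4: 59 + 43 + 37 + 31 + ? = 185, so (4,1) = 15.
From column 1, 185 − (39 + 51 + 15 + 27) gives (3,1) = 53.
From column 2, 185 − (23 + 35 + 59 + 21) gives (3,2) = 47.

47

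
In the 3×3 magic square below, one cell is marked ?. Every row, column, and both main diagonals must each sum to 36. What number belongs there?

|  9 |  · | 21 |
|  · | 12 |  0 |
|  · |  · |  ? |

Using row 1: 9 + 21 + ? → (1,2) = 36 − 30 = 6.
Row 2 needs 36; the known cells sum to 12, so (2,1) = 24.
Column 1: 9 + 24 + ? = 36, so (3,1) = 3.
Column 2: 6 + 12 + ? = 36, so (3,2) = 18.
Column 3 must total 36; the given cells sum to 21, so (3,3) = 15.

15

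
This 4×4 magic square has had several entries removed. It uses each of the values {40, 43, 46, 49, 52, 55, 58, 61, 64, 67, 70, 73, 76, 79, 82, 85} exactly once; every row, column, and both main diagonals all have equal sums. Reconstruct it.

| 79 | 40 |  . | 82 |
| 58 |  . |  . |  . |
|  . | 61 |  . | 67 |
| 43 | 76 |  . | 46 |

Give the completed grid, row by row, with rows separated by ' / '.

The 16 entries sum to 1000, so each line sums to 1000/4 = 250.
The remaining cell in row 1 is (1,3) = 250 − 201 = 49.
Row 4 must total 250; the given cells sum to 165, so (4,3) = 85.
Column 1 needs 250; the known cells sum to 180, so (3,1) = 70.
From column 2, 250 − (40 + 61 + 76) gives (2,2) = 73.
From column 4, 250 − (82 + 67 + 46) gives (2,4) = 55.
The remaining cell in main diagonal is (3,3) = 250 − 198 = 52.
Anti-diagonal must total 250; the given cells sum to 186, so (2,3) = 64.

79 40 49 82 / 58 73 64 55 / 70 61 52 67 / 43 76 85 46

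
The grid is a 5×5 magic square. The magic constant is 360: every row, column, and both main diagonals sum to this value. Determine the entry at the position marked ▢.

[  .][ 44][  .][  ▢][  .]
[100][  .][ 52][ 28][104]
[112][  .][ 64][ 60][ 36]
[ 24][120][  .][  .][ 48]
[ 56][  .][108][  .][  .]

116

Row 2 must total 360; the given cells sum to 284, so (2,2) = 76.
From row 3, 360 − (112 + 64 + 60 + 36) gives (3,2) = 88.
The remaining cell in column 1 is (1,1) = 360 − 292 = 68.
Column 2: 44 + 76 + 88 + 120 + ? = 360, so (5,2) = 32.
The remaining cell in anti-diagonal is (1,5) = 360 − 268 = 92.
From column 5, 360 − (92 + 104 + 36 + 48) gives (5,5) = 80.
Using main diagonal: 68 + 76 + 64 + 80 + ? → (4,4) = 360 − 288 = 72.
The remaining cell in row 4 is (4,3) = 360 − 264 = 96.
Row 5 needs 360; the known cells sum to 276, so (5,4) = 84.
The remaining cell in column 3 is (1,3) = 360 − 320 = 40.
From column 4, 360 − (28 + 60 + 72 + 84) gives (1,4) = 116.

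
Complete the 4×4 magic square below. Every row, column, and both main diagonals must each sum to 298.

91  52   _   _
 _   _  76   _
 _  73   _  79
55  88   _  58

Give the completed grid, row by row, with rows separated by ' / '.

From row 4, 298 − (55 + 88 + 58) gives (4,3) = 97.
The remaining cell in column 2 is (2,2) = 298 − 213 = 85.
Main diagonal needs 298; the known cells sum to 234, so (3,3) = 64.
Using anti-diagonal: 76 + 73 + 55 + ? → (1,4) = 298 − 204 = 94.
The remaining cell in row 1 is (1,3) = 298 − 237 = 61.
Row 3 needs 298; the known cells sum to 216, so (3,1) = 82.
The remaining cell in column 1 is (2,1) = 298 − 228 = 70.
The remaining cell in column 4 is (2,4) = 298 − 231 = 67.

91 52 61 94 / 70 85 76 67 / 82 73 64 79 / 55 88 97 58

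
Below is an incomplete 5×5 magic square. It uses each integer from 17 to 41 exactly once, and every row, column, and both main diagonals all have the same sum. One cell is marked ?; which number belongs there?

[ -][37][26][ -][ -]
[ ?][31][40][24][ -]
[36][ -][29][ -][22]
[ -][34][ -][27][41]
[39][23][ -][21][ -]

17

The entries are 17 through 41, which sum to 725, so each line sums to 725/5 = 145.
From column 2, 145 − (37 + 31 + 34 + 23) gives (3,2) = 20.
Anti-diagonal needs 145; the known cells sum to 126, so (1,5) = 19.
Row 3 must total 145; the given cells sum to 107, so (3,4) = 38.
Column 4: 24 + 38 + 27 + 21 + ? = 145, so (1,4) = 35.
Row 1: 37 + 26 + 35 + 19 + ? = 145, so (1,1) = 28.
Main diagonal must total 145; the given cells sum to 115, so (5,5) = 30.
Row 5: 39 + 23 + 21 + 30 + ? = 145, so (5,3) = 32.
The remaining cell in column 3 is (4,3) = 145 − 127 = 18.
Column 5 must total 145; the given cells sum to 112, so (2,5) = 33.
Row 2 needs 145; the known cells sum to 128, so (2,1) = 17.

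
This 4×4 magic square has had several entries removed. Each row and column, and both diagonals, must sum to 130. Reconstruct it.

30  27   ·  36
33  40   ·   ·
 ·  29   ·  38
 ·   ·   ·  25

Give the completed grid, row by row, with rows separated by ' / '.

30 27 37 36 / 33 40 26 31 / 28 29 35 38 / 39 34 32 25

From row 1, 130 − (30 + 27 + 36) gives (1,3) = 37.
The remaining cell in column 2 is (4,2) = 130 − 96 = 34.
From column 4, 130 − (36 + 38 + 25) gives (2,4) = 31.
The remaining cell in main diagonal is (3,3) = 130 − 95 = 35.
Row 2 needs 130; the known cells sum to 104, so (2,3) = 26.
Row 3 needs 130; the known cells sum to 102, so (3,1) = 28.
From column 1, 130 − (30 + 33 + 28) gives (4,1) = 39.
The remaining cell in column 3 is (4,3) = 130 − 98 = 32.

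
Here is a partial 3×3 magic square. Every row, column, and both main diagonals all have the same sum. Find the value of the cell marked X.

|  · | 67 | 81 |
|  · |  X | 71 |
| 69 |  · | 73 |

75

Column 3 is complete and sums to 225; that is the magic constant.
From row 1, 225 − (67 + 81) gives (1,1) = 77.
Row 3 needs 225; the known cells sum to 142, so (3,2) = 83.
The remaining cell in column 1 is (2,1) = 225 − 146 = 79.
Column 2 needs 225; the known cells sum to 150, so (2,2) = 75.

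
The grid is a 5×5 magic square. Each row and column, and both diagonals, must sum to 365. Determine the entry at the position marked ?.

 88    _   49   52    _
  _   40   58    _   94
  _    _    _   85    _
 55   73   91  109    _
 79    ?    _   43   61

82

Using row 4: 55 + 73 + 91 + 109 + ? → (4,5) = 365 − 328 = 37.
Column 4 must total 365; the given cells sum to 289, so (2,4) = 76.
From main diagonal, 365 − (88 + 40 + 109 + 61) gives (3,3) = 67.
Using anti-diagonal: 76 + 67 + 73 + 79 + ? → (1,5) = 365 − 295 = 70.
Row 1 must total 365; the given cells sum to 259, so (1,2) = 106.
Row 2: 40 + 58 + 76 + 94 + ? = 365, so (2,1) = 97.
Column 1: 88 + 97 + 55 + 79 + ? = 365, so (3,1) = 46.
Using column 3: 49 + 58 + 67 + 91 + ? → (5,3) = 365 − 265 = 100.
Column 5: 70 + 94 + 37 + 61 + ? = 365, so (3,5) = 103.
Row 3 needs 365; the known cells sum to 301, so (3,2) = 64.
Row 5: 79 + 100 + 43 + 61 + ? = 365, so (5,2) = 82.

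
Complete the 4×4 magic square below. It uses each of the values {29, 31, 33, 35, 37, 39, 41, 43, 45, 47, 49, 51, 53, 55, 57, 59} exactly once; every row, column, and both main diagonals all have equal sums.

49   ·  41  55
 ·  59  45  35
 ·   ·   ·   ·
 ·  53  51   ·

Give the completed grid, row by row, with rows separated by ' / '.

49 31 41 55 / 37 59 45 35 / 47 33 39 57 / 43 53 51 29

The 16 entries sum to 704, so each line sums to 704/4 = 176.
Using row 1: 49 + 41 + 55 + ? → (1,2) = 176 − 145 = 31.
From row 2, 176 − (59 + 45 + 35) gives (2,1) = 37.
From column 2, 176 − (31 + 59 + 53) gives (3,2) = 33.
Column 3: 41 + 45 + 51 + ? = 176, so (3,3) = 39.
Main diagonal: 49 + 59 + 39 + ? = 176, so (4,4) = 29.
From anti-diagonal, 176 − (55 + 45 + 33) gives (4,1) = 43.
Using column 1: 49 + 37 + 43 + ? → (3,1) = 176 − 129 = 47.
Column 4: 55 + 35 + 29 + ? = 176, so (3,4) = 57.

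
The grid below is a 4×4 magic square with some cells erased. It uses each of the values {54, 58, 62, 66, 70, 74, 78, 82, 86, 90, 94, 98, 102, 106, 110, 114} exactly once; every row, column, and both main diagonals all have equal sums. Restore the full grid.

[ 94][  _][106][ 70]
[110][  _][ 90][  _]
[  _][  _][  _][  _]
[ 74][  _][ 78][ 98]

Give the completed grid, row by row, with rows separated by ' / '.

The 16 entries sum to 1344, so each line sums to 1344/4 = 336.
Row 1 needs 336; the known cells sum to 270, so (1,2) = 66.
Row 4 needs 336; the known cells sum to 250, so (4,2) = 86.
The remaining cell in column 1 is (3,1) = 336 − 278 = 58.
The remaining cell in column 3 is (3,3) = 336 − 274 = 62.
Main diagonal must total 336; the given cells sum to 254, so (2,2) = 82.
Anti-diagonal: 70 + 90 + 74 + ? = 336, so (3,2) = 102.
Using row 2: 110 + 82 + 90 + ? → (2,4) = 336 − 282 = 54.
Row 3: 58 + 102 + 62 + ? = 336, so (3,4) = 114.

94 66 106 70 / 110 82 90 54 / 58 102 62 114 / 74 86 78 98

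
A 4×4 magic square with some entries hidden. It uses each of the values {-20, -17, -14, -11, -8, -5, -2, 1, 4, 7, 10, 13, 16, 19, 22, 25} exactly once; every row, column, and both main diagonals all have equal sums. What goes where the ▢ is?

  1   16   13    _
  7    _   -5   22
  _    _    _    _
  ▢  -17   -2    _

The 16 entries sum to 40, so each line sums to 40/4 = 10.
Row 1 needs 10; the known cells sum to 30, so (1,4) = -20.
Row 2 needs 10; the known cells sum to 24, so (2,2) = -14.
From column 2, 10 − (16 + (-14) + (-17)) gives (3,2) = 25.
The remaining cell in column 3 is (3,3) = 10 − 6 = 4.
Main diagonal must total 10; the given cells sum to -9, so (4,4) = 19.
The remaining cell in anti-diagonal is (4,1) = 10 − 0 = 10.

10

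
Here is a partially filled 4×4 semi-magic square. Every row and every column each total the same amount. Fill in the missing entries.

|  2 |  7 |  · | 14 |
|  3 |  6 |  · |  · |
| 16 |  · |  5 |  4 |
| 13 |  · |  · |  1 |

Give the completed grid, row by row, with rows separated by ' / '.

Column 1 is already complete: 2 + 3 + 16 + 13 = 34, so that is the magic constant.
Row 1 must total 34; the given cells sum to 23, so (1,3) = 11.
The remaining cell in row 3 is (3,2) = 34 − 25 = 9.
The remaining cell in column 2 is (4,2) = 34 − 22 = 12.
The remaining cell in column 4 is (2,4) = 34 − 19 = 15.
Using row 2: 3 + 6 + 15 + ? → (2,3) = 34 − 24 = 10.
The remaining cell in row 4 is (4,3) = 34 − 26 = 8.

2 7 11 14 / 3 6 10 15 / 16 9 5 4 / 13 12 8 1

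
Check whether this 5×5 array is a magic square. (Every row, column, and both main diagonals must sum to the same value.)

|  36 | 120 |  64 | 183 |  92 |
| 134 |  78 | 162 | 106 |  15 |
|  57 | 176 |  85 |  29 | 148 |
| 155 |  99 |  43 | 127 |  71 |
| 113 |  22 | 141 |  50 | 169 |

Yes

Row 1: 36 + 120 + 64 + 183 + 92 = 495.
Row 2: 134 + 78 + 162 + 106 + 15 = 495.
Row 3: 57 + 176 + 85 + 29 + 148 = 495.
Row 4: 155 + 99 + 43 + 127 + 71 = 495.
Row 5: 113 + 22 + 141 + 50 + 169 = 495.
Column 1: 36 + 134 + 57 + 155 + 113 = 495.
Column 2: 120 + 78 + 176 + 99 + 22 = 495.
Column 3: 64 + 162 + 85 + 43 + 141 = 495.
Column 4: 183 + 106 + 29 + 127 + 50 = 495.
Column 5: 92 + 15 + 148 + 71 + 169 = 495.
Main diagonal: 36 + 78 + 85 + 127 + 169 = 495.
Anti-diagonal: 92 + 106 + 85 + 99 + 113 = 495.
All lines sum to 495.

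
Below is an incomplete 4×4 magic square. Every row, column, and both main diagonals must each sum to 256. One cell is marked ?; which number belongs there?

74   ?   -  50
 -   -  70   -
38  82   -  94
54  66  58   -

Row 3 must total 256; the given cells sum to 214, so (3,3) = 42.
The remaining cell in row 4 is (4,4) = 256 − 178 = 78.
Column 1 needs 256; the known cells sum to 166, so (2,1) = 90.
Column 3 must total 256; the given cells sum to 170, so (1,3) = 86.
Using column 4: 50 + 94 + 78 + ? → (2,4) = 256 − 222 = 34.
From main diagonal, 256 − (74 + 42 + 78) gives (2,2) = 62.
Row 1 must total 256; the given cells sum to 210, so (1,2) = 46.

46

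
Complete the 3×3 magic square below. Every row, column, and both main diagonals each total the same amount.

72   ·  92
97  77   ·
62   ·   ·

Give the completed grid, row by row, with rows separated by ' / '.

Anti-diagonal is already complete: 92 + 77 + 62 = 231, so that is the magic constant.
Using row 1: 72 + 92 + ? → (1,2) = 231 − 164 = 67.
Row 2: 97 + 77 + ? = 231, so (2,3) = 57.
Column 2 must total 231; the given cells sum to 144, so (3,2) = 87.
Column 3 needs 231; the known cells sum to 149, so (3,3) = 82.

72 67 92 / 97 77 57 / 62 87 82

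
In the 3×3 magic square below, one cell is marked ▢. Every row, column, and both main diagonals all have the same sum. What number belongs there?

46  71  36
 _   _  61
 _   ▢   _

Row 1 is complete and sums to 153; that is the magic constant.
Column 3 needs 153; the known cells sum to 97, so (3,3) = 56.
The remaining cell in main diagonal is (2,2) = 153 − 102 = 51.
Anti-diagonal must total 153; the given cells sum to 87, so (3,1) = 66.
Row 2: 51 + 61 + ? = 153, so (2,1) = 41.
Row 3: 66 + 56 + ? = 153, so (3,2) = 31.

31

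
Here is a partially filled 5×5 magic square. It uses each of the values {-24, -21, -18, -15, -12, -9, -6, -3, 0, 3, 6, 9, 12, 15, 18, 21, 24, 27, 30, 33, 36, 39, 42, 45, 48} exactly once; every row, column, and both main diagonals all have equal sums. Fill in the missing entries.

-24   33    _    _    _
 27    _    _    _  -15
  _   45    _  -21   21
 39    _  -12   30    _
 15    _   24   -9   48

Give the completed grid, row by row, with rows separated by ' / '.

The 25 entries sum to 300, so each line sums to 300/5 = 60.
Row 5 must total 60; the given cells sum to 78, so (5,2) = -18.
The remaining cell in column 1 is (3,1) = 60 − 57 = 3.
Row 3: 3 + 45 + (-21) + 21 + ? = 60, so (3,3) = 12.
From main diagonal, 60 − (-24 + 12 + 30 + 48) gives (2,2) = -6.
Using column 2: 33 + (-6) + 45 + (-18) + ? → (4,2) = 60 − 54 = 6.
Row 4 must total 60; the given cells sum to 63, so (4,5) = -3.
Column 5 must total 60; the given cells sum to 51, so (1,5) = 9.
From anti-diagonal, 60 − (9 + 12 + 6 + 15) gives (2,4) = 18.
Row 2 needs 60; the known cells sum to 24, so (2,3) = 36.
Column 3 must total 60; the given cells sum to 60, so (1,3) = 0.
Column 4: 18 + (-21) + 30 + (-9) + ? = 60, so (1,4) = 42.

-24 33 0 42 9 / 27 -6 36 18 -15 / 3 45 12 -21 21 / 39 6 -12 30 -3 / 15 -18 24 -9 48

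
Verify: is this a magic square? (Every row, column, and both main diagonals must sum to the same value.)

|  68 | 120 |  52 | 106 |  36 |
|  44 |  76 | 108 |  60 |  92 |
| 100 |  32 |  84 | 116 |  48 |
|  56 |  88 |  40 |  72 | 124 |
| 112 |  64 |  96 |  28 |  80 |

Row 1: 68 + 120 + 52 + 106 + 36 = 382.
Row 2: 44 + 76 + 108 + 60 + 92 = 380.
Row 3: 100 + 32 + 84 + 116 + 48 = 380.
Row 4: 56 + 88 + 40 + 72 + 124 = 380.
Row 5: 112 + 64 + 96 + 28 + 80 = 380.
Column 1: 68 + 44 + 100 + 56 + 112 = 380.
Column 2: 120 + 76 + 32 + 88 + 64 = 380.
Column 3: 52 + 108 + 84 + 40 + 96 = 380.
Column 4: 106 + 60 + 116 + 72 + 28 = 382.
Column 5: 36 + 92 + 48 + 124 + 80 = 380.
Main diagonal: 68 + 76 + 84 + 72 + 80 = 380.
Anti-diagonal: 36 + 60 + 84 + 88 + 112 = 380.

No — column 4 sums to 382 but anti-diagonal sums to 380.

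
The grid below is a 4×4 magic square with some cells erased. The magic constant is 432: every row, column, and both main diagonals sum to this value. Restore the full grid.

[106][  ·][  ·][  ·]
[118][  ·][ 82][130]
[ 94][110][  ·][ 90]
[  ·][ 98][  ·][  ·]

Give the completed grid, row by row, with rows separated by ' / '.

Using row 2: 118 + 82 + 130 + ? → (2,2) = 432 − 330 = 102.
Row 3: 94 + 110 + 90 + ? = 432, so (3,3) = 138.
Column 1 needs 432; the known cells sum to 318, so (4,1) = 114.
From column 2, 432 − (102 + 110 + 98) gives (1,2) = 122.
Main diagonal needs 432; the known cells sum to 346, so (4,4) = 86.
From anti-diagonal, 432 − (82 + 110 + 114) gives (1,4) = 126.
Row 1: 106 + 122 + 126 + ? = 432, so (1,3) = 78.
Using row 4: 114 + 98 + 86 + ? → (4,3) = 432 − 298 = 134.

106 122 78 126 / 118 102 82 130 / 94 110 138 90 / 114 98 134 86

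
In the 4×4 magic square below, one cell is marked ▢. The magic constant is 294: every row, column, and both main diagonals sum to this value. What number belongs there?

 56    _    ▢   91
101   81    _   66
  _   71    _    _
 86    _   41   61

Row 2 must total 294; the given cells sum to 248, so (2,3) = 46.
Row 4 needs 294; the known cells sum to 188, so (4,2) = 106.
Column 1 must total 294; the given cells sum to 243, so (3,1) = 51.
Using column 2: 81 + 71 + 106 + ? → (1,2) = 294 − 258 = 36.
Column 4 must total 294; the given cells sum to 218, so (3,4) = 76.
Using main diagonal: 56 + 81 + 61 + ? → (3,3) = 294 − 198 = 96.
Using row 1: 56 + 36 + 91 + ? → (1,3) = 294 − 183 = 111.

111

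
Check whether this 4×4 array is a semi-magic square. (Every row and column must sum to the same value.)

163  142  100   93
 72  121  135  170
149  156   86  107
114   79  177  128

Yes

Row 1: 163 + 142 + 100 + 93 = 498.
Row 2: 72 + 121 + 135 + 170 = 498.
Row 3: 149 + 156 + 86 + 107 = 498.
Row 4: 114 + 79 + 177 + 128 = 498.
Column 1: 163 + 72 + 149 + 114 = 498.
Column 2: 142 + 121 + 156 + 79 = 498.
Column 3: 100 + 135 + 86 + 177 = 498.
Column 4: 93 + 170 + 107 + 128 = 498.
All lines sum to 498.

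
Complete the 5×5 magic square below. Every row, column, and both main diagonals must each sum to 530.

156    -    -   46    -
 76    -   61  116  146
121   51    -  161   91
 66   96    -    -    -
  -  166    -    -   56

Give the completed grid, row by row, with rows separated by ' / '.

156 86 141 46 101 / 76 131 61 116 146 / 121 51 106 161 91 / 66 96 151 81 136 / 111 166 71 126 56

From row 2, 530 − (76 + 61 + 116 + 146) gives (2,2) = 131.
Row 3 must total 530; the given cells sum to 424, so (3,3) = 106.
From column 1, 530 − (156 + 76 + 121 + 66) gives (5,1) = 111.
Column 2 needs 530; the known cells sum to 444, so (1,2) = 86.
The remaining cell in main diagonal is (4,4) = 530 − 449 = 81.
From anti-diagonal, 530 − (116 + 106 + 96 + 111) gives (1,5) = 101.
The remaining cell in row 1 is (1,3) = 530 − 389 = 141.
Column 4 needs 530; the known cells sum to 404, so (5,4) = 126.
Column 5 must total 530; the given cells sum to 394, so (4,5) = 136.
Row 4 needs 530; the known cells sum to 379, so (4,3) = 151.
Row 5: 111 + 166 + 126 + 56 + ? = 530, so (5,3) = 71.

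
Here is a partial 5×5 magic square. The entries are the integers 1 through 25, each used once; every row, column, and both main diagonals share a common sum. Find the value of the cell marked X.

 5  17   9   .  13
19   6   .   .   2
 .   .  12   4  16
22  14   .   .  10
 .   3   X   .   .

20

The entries are 1 through 25, which sum to 325, so each line sums to 325/5 = 65.
From row 1, 65 − (5 + 17 + 9 + 13) gives (1,4) = 21.
Column 2 needs 65; the known cells sum to 40, so (3,2) = 25.
From column 5, 65 − (13 + 2 + 16 + 10) gives (5,5) = 24.
Main diagonal needs 65; the known cells sum to 47, so (4,4) = 18.
Row 3: 25 + 12 + 4 + 16 + ? = 65, so (3,1) = 8.
The remaining cell in row 4 is (4,3) = 65 − 64 = 1.
The remaining cell in column 1 is (5,1) = 65 − 54 = 11.
The remaining cell in anti-diagonal is (2,4) = 65 − 50 = 15.
Row 2 must total 65; the given cells sum to 42, so (2,3) = 23.
Column 3 must total 65; the given cells sum to 45, so (5,3) = 20.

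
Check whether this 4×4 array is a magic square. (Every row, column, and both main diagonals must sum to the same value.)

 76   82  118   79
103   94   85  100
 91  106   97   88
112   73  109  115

Row 1: 76 + 82 + 118 + 79 = 355.
Row 2: 103 + 94 + 85 + 100 = 382.
Row 3: 91 + 106 + 97 + 88 = 382.
Row 4: 112 + 73 + 109 + 115 = 409.
Column 1: 76 + 103 + 91 + 112 = 382.
Column 2: 82 + 94 + 106 + 73 = 355.
Column 3: 118 + 85 + 97 + 109 = 409.
Column 4: 79 + 100 + 88 + 115 = 382.
Main diagonal: 76 + 94 + 97 + 115 = 382.
Anti-diagonal: 79 + 85 + 106 + 112 = 382.

No — main diagonal sums to 382 but row 4 sums to 409.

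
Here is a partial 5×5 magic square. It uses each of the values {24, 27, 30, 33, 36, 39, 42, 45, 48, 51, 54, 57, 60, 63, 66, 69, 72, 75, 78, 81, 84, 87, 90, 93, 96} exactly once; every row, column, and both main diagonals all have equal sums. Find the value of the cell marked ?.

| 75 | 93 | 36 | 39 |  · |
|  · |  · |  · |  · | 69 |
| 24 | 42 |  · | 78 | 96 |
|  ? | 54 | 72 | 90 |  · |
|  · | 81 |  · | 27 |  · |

The 25 entries sum to 1500, so each line sums to 1500/5 = 300.
From row 1, 300 − (75 + 93 + 36 + 39) gives (1,5) = 57.
Using row 3: 24 + 42 + 78 + 96 + ? → (3,3) = 300 − 240 = 60.
Column 2 needs 300; the known cells sum to 270, so (2,2) = 30.
From column 4, 300 − (39 + 78 + 90 + 27) gives (2,4) = 66.
Main diagonal: 75 + 30 + 60 + 90 + ? = 300, so (5,5) = 45.
The remaining cell in anti-diagonal is (5,1) = 300 − 237 = 63.
The remaining cell in row 5 is (5,3) = 300 − 216 = 84.
Column 3 must total 300; the given cells sum to 252, so (2,3) = 48.
From column 5, 300 − (57 + 69 + 96 + 45) gives (4,5) = 33.
The remaining cell in row 2 is (2,1) = 300 − 213 = 87.
Row 4 must total 300; the given cells sum to 249, so (4,1) = 51.

51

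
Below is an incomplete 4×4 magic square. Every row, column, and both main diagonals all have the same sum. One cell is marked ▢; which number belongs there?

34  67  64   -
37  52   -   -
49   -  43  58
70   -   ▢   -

Column 1 is complete and sums to 190; that is the magic constant.
Row 1: 34 + 67 + 64 + ? = 190, so (1,4) = 25.
Row 3: 49 + 43 + 58 + ? = 190, so (3,2) = 40.
Column 2 needs 190; the known cells sum to 159, so (4,2) = 31.
From main diagonal, 190 − (34 + 52 + 43) gives (4,4) = 61.
From anti-diagonal, 190 − (25 + 40 + 70) gives (2,3) = 55.
Using row 2: 37 + 52 + 55 + ? → (2,4) = 190 − 144 = 46.
Row 4 must total 190; the given cells sum to 162, so (4,3) = 28.

28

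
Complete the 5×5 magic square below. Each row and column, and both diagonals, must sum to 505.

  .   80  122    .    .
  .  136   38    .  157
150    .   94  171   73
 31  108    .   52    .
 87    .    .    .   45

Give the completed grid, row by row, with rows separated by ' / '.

178 80 122 24 101 / 59 136 38 115 157 / 150 17 94 171 73 / 31 108 185 52 129 / 87 164 66 143 45

From row 3, 505 − (150 + 94 + 171 + 73) gives (3,2) = 17.
Using column 2: 80 + 136 + 17 + 108 + ? → (5,2) = 505 − 341 = 164.
Main diagonal: 136 + 94 + 52 + 45 + ? = 505, so (1,1) = 178.
From column 1, 505 − (178 + 150 + 31 + 87) gives (2,1) = 59.
Row 2 must total 505; the given cells sum to 390, so (2,4) = 115.
From anti-diagonal, 505 − (115 + 94 + 108 + 87) gives (1,5) = 101.
Row 1 needs 505; the known cells sum to 481, so (1,4) = 24.
Column 4: 24 + 115 + 171 + 52 + ? = 505, so (5,4) = 143.
From column 5, 505 − (101 + 157 + 73 + 45) gives (4,5) = 129.
Row 4 needs 505; the known cells sum to 320, so (4,3) = 185.
Row 5 needs 505; the known cells sum to 439, so (5,3) = 66.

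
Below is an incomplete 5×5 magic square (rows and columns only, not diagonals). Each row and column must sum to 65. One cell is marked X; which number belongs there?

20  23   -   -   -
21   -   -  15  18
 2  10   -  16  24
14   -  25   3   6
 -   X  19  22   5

11

Row 3 must total 65; the given cells sum to 52, so (3,3) = 13.
The remaining cell in row 4 is (4,2) = 65 − 48 = 17.
Using column 1: 20 + 21 + 2 + 14 + ? → (5,1) = 65 − 57 = 8.
From column 4, 65 − (15 + 16 + 3 + 22) gives (1,4) = 9.
The remaining cell in column 5 is (1,5) = 65 − 53 = 12.
From row 1, 65 − (20 + 23 + 9 + 12) gives (1,3) = 1.
Row 5 needs 65; the known cells sum to 54, so (5,2) = 11.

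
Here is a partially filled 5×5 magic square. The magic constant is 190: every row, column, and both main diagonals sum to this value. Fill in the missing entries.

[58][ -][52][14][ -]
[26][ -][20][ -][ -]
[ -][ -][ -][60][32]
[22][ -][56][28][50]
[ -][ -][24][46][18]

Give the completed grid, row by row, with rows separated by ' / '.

58 30 52 14 36 / 26 48 20 42 54 / 44 16 38 60 32 / 22 34 56 28 50 / 40 62 24 46 18

Row 4: 22 + 56 + 28 + 50 + ? = 190, so (4,2) = 34.
From column 3, 190 − (52 + 20 + 56 + 24) gives (3,3) = 38.
Column 4: 14 + 60 + 28 + 46 + ? = 190, so (2,4) = 42.
The remaining cell in main diagonal is (2,2) = 190 − 142 = 48.
Row 2 must total 190; the given cells sum to 136, so (2,5) = 54.
The remaining cell in column 5 is (1,5) = 190 − 154 = 36.
Using anti-diagonal: 36 + 42 + 38 + 34 + ? → (5,1) = 190 − 150 = 40.
From row 1, 190 − (58 + 52 + 14 + 36) gives (1,2) = 30.
Row 5 must total 190; the given cells sum to 128, so (5,2) = 62.
Column 1 must total 190; the given cells sum to 146, so (3,1) = 44.
From column 2, 190 − (30 + 48 + 34 + 62) gives (3,2) = 16.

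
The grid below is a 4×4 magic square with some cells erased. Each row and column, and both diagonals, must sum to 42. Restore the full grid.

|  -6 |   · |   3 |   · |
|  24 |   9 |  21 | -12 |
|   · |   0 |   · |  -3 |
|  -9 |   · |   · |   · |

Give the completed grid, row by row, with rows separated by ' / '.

Using column 1: -6 + 24 + (-9) + ? → (3,1) = 42 − 9 = 33.
Anti-diagonal needs 42; the known cells sum to 12, so (1,4) = 30.
Row 1: -6 + 3 + 30 + ? = 42, so (1,2) = 15.
Row 3 needs 42; the known cells sum to 30, so (3,3) = 12.
The remaining cell in column 2 is (4,2) = 42 − 24 = 18.
Column 3: 3 + 21 + 12 + ? = 42, so (4,3) = 6.
From column 4, 42 − (30 + (-12) + (-3)) gives (4,4) = 27.

-6 15 3 30 / 24 9 21 -12 / 33 0 12 -3 / -9 18 6 27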